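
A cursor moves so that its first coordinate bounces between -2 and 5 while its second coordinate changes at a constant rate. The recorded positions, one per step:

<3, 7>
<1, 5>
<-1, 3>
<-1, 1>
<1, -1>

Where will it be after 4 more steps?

<1, -9>

The first coordinate reflects between -2 and 5, moving 2 per step.
  step 5: 1 → 3
  step 6: 3 → 5
  step 7: 5 → 3
  step 8: 3 → 1
The second coordinate changes by -2 each step: at step 8 it is -9.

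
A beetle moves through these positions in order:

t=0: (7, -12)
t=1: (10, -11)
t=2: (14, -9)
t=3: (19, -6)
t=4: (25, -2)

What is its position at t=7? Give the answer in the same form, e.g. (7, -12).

(49, 16)

Successive displacements: (+3, +1), (+4, +2), (+5, +3), (+6, +4) — each changes by (+1, +1).
step 5: (25, -2) + (+7, +5) → (32, 3)
step 6: (32, 3) + (+8, +6) → (40, 9)
step 7: (40, 9) + (+9, +7) → (49, 16)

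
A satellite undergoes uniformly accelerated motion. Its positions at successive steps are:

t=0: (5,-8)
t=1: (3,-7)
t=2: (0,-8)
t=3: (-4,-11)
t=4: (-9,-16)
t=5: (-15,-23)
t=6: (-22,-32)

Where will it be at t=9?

(-49,-71)

Successive displacements: (-2,+1), (-3,-1), (-4,-3), (-5,-5), (-6,-7), (-7,-9) — each changes by (-1,-2).
step 7: (-22,-32) + (-8,-11) → (-30,-43)
step 8: (-30,-43) + (-9,-13) → (-39,-56)
step 9: (-39,-56) + (-10,-15) → (-49,-71)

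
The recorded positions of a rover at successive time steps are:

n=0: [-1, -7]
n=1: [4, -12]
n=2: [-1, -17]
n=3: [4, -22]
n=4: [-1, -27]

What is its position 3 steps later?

The first coordinate repeats the cycle [-1, 4] with period 2; step 7 mod 2 = 1, giving 4.
The second coordinate changes by -5 each step, so at step 7 it is -7 + 7·(-5) = -42.

[4, -42]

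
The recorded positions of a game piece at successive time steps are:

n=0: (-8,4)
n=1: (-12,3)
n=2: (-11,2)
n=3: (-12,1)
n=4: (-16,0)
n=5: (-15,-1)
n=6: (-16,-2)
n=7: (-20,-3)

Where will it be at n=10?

(-24,-6)

Differencing gives (-4,-1), (+1,-1), (-1,-1), (-4,-1), (+1,-1), (-1,-1), (-4,-1). This is the pattern (-4,-1), (+1,-1), (-1,-1) repeated.
step 8: apply (+1,-1) → (-19,-4)
step 9: apply (-1,-1) → (-20,-5)
step 10: apply (-4,-1) → (-24,-6)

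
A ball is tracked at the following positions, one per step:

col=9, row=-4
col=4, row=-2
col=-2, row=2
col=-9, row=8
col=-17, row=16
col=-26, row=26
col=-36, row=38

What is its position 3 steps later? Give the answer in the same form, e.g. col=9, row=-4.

Successive displacements: (-5, +2), (-6, +4), (-7, +6), (-8, +8), (-9, +10), (-10, +12) — each changes by (-1, +2).
step 7: col=-36, row=38 + (-11, +14) → col=-47, row=52
step 8: col=-47, row=52 + (-12, +16) → col=-59, row=68
step 9: col=-59, row=68 + (-13, +18) → col=-72, row=86

col=-72, row=86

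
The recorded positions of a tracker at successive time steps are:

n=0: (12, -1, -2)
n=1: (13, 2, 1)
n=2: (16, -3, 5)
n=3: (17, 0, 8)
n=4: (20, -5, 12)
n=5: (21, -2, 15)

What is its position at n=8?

(28, -9, 26)

Differencing gives (+1, +3, +3), (+3, -5, +4), (+1, +3, +3), (+3, -5, +4), (+1, +3, +3). This is the pattern (+1, +3, +3), (+3, -5, +4) repeated.
step 6: apply (+3, -5, +4) → (24, -7, 19)
step 7: apply (+1, +3, +3) → (25, -4, 22)
step 8: apply (+3, -5, +4) → (28, -9, 26)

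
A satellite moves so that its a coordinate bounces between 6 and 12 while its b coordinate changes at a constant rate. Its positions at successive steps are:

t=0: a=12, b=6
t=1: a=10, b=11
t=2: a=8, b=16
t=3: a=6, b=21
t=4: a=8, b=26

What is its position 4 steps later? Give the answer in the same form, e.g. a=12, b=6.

The a coordinate reflects between 6 and 12, moving 2 per step.
  step 5: 8 → 10
  step 6: 10 → 12
  step 7: 12 → 10
  step 8: 10 → 8
The b coordinate changes by +5 each step: at step 8 it is 46.

a=8, b=46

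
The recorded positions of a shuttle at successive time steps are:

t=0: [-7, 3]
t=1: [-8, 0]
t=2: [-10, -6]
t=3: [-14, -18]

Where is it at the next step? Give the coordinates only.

The jumps are [-1, -3], [-2, -6], [-4, -12] — a geometric progression with ratio 2.
step 4: [-14, -18] + [-8, -24] → [-22, -42]

[-22, -42]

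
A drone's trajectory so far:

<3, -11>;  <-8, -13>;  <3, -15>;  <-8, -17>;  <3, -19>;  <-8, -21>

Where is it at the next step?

First: cycles through 3, -8 every 2 steps. Step 6 lands at position 0 of the cycle → 3.
Second: linear, -2 per step → -23 at step 6.

<3, -23>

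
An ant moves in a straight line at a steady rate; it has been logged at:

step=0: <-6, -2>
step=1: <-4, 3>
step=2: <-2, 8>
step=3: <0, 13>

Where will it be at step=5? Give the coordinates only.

Each step adds <+2, +5> to the position.
step 4: <0, 13> + <+2, +5> → <2, 18>
step 5: <2, 18> + <+2, +5> → <4, 23>

<4, 23>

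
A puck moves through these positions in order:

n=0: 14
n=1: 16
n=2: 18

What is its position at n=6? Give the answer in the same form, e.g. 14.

26

The position changes by +2 every step.
step 3: 18 + 2 → 20
step 4: 20 + 2 → 22
step 5: 22 + 2 → 24
step 6: 24 + 2 → 26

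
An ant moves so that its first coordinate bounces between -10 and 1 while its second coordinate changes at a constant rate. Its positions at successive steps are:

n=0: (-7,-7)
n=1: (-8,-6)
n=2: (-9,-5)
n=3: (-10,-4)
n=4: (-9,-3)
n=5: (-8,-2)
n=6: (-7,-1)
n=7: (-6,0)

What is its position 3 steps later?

(-3,3)

The first coordinate reflects between -10 and 1, moving 1 per step.
  step 8: -6 → -5
  step 9: -5 → -4
  step 10: -4 → -3
The second coordinate changes by +1 each step: at step 10 it is 3.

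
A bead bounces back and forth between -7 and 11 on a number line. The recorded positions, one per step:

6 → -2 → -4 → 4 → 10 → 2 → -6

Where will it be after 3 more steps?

6

The value travels 8 per step and bounces off the walls at -7 and 11.
  step 7: -6 → 0
  step 8: 0 → 8
  step 9: 8 → 6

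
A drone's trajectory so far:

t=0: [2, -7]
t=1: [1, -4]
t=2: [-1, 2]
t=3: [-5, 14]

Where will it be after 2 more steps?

[-29, 86]

Consecutive displacements [-1, +3], [-2, +6], [-4, +12] scale by a factor of 2 each step.
step 4: [-5, 14] + [-8, +24] → [-13, 38]
step 5: [-13, 38] + [-16, +48] → [-29, 86]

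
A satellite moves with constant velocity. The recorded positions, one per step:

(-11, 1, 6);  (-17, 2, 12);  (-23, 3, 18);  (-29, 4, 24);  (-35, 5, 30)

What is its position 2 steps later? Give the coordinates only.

(-47, 7, 42)

Constant displacement of (-6, +1, +6) per step.
step 5: (-35, 5, 30) + (-6, +1, +6) → (-41, 6, 36)
step 6: (-41, 6, 36) + (-6, +1, +6) → (-47, 7, 42)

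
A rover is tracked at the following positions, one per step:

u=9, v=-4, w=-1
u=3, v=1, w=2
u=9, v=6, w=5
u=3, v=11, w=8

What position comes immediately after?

The u coordinate repeats the cycle [9, 3] with period 2; step 4 mod 2 = 0, giving 9.
The v coordinate changes by +5 each step, so at step 4 it is -4 + 4·(5) = 16.
The w coordinate changes by +3 each step, so at step 4 it is -1 + 4·(3) = 11.

u=9, v=16, w=11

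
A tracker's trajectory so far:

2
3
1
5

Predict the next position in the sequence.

-3

Consecutive displacements +1, -2, +4 scale by a factor of -2 each step.
step 4: 5 − 8 → -3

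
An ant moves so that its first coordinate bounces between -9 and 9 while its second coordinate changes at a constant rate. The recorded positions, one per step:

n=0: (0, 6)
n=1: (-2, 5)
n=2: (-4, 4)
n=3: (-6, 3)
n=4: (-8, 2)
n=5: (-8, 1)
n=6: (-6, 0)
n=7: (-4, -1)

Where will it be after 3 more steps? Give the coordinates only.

(2, -4)

The first coordinate reflects between -9 and 9, moving 2 per step.
  step 8: -4 → -2
  step 9: -2 → 0
  step 10: 0 → 2
The second coordinate changes by -1 each step: at step 10 it is -4.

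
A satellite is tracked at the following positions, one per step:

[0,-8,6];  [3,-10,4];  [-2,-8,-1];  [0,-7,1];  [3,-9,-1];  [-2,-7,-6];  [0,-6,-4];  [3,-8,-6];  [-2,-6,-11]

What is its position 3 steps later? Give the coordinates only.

[-2,-5,-16]

Differencing gives [+3,-2,-2], [-5,+2,-5], [+2,+1,+2], [+3,-2,-2], [-5,+2,-5], [+2,+1,+2], [+3,-2,-2], [-5,+2,-5]. This is the pattern [+3,-2,-2], [-5,+2,-5], [+2,+1,+2] repeated.
step 9: apply [+2,+1,+2] → [0,-5,-9]
step 10: apply [+3,-2,-2] → [3,-7,-11]
step 11: apply [-5,+2,-5] → [-2,-5,-16]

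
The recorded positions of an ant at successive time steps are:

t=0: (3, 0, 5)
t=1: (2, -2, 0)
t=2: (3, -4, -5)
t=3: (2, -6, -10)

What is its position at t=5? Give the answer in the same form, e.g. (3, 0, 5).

First: cycles through 3, 2 every 2 steps. Step 5 lands at position 1 of the cycle → 2.
Second: linear, -2 per step → -10 at step 5.
Third: linear, -5 per step → -20 at step 5.

(2, -10, -20)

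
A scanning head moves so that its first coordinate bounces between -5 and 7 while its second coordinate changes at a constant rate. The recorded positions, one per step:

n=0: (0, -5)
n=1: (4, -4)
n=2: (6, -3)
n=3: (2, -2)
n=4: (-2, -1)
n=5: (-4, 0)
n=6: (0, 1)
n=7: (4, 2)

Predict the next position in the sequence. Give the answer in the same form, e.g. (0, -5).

(6, 3)

The first coordinate travels 4 per step and bounces off the walls at -5 and 7.
  step 8: 4 → 6
The second coordinate changes by +1 each step: at step 8 it is 3.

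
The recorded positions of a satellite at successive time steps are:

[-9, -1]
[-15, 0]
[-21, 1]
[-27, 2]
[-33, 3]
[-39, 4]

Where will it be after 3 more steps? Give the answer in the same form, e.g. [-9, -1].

Each step adds [-6, +1] to the position.
step 6: [-39, 4] + [-6, +1] → [-45, 5]
step 7: [-45, 5] + [-6, +1] → [-51, 6]
step 8: [-51, 6] + [-6, +1] → [-57, 7]

[-57, 7]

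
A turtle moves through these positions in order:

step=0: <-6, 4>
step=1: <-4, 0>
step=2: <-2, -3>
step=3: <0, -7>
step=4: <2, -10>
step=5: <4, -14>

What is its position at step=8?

Step-to-step displacements: <+2, -4>, <+2, -3>, <+2, -4>, <+2, -3>, <+2, -4> — a repeating cycle of length 2.
step 6: apply <+2, -3> → <6, -17>
step 7: apply <+2, -4> → <8, -21>
step 8: apply <+2, -3> → <10, -24>

<10, -24>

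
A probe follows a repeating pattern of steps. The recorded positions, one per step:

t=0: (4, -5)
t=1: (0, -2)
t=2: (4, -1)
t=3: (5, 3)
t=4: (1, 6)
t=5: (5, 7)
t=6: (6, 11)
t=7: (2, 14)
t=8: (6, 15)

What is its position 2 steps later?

Differencing gives (-4, +3), (+4, +1), (+1, +4), (-4, +3), (+4, +1), (+1, +4), (-4, +3), (+4, +1). This is the pattern (-4, +3), (+4, +1), (+1, +4) repeated.
step 9: apply (+1, +4) → (7, 19)
step 10: apply (-4, +3) → (3, 22)

(3, 22)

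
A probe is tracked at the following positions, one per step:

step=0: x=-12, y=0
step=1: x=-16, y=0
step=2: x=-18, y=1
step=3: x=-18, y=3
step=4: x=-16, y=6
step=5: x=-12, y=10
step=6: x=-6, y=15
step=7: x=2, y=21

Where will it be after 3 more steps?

x=38, y=45

First differences are (-4, +0), (-2, +1), (+0, +2), (+2, +3), (+4, +4), (+6, +5), (+8, +6); their common second difference is (+2, +1) (constant acceleration).
step 8: x=2, y=21 + (+10, +7) → x=12, y=28
step 9: x=12, y=28 + (+12, +8) → x=24, y=36
step 10: x=24, y=36 + (+14, +9) → x=38, y=45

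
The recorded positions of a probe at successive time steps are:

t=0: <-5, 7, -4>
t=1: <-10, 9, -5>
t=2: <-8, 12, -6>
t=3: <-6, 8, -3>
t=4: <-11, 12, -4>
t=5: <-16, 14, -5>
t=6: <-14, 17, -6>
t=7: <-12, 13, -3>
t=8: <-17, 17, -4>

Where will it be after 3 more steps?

The moves between consecutive positions are <-5, +2, -1>, <+2, +3, -1>, <+2, -4, +3>, <-5, +4, -1>, <-5, +2, -1>, <+2, +3, -1>, <+2, -4, +3>, <-5, +4, -1>; they repeat the 4-cycle [<-5, +2, -1>, <+2, +3, -1>, <+2, -4, +3>, <-5, +4, -1>].
step 9: apply <-5, +2, -1> → <-22, 19, -5>
step 10: apply <+2, +3, -1> → <-20, 22, -6>
step 11: apply <+2, -4, +3> → <-18, 18, -3>

<-18, 18, -3>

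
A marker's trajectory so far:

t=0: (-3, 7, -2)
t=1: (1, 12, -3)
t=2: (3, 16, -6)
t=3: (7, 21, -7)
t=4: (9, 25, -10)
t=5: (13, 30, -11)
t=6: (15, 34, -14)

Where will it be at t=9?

(25, 48, -19)

Differencing gives (+4, +5, -1), (+2, +4, -3), (+4, +5, -1), (+2, +4, -3), (+4, +5, -1), (+2, +4, -3). This is the pattern (+4, +5, -1), (+2, +4, -3) repeated.
step 7: apply (+4, +5, -1) → (19, 39, -15)
step 8: apply (+2, +4, -3) → (21, 43, -18)
step 9: apply (+4, +5, -1) → (25, 48, -19)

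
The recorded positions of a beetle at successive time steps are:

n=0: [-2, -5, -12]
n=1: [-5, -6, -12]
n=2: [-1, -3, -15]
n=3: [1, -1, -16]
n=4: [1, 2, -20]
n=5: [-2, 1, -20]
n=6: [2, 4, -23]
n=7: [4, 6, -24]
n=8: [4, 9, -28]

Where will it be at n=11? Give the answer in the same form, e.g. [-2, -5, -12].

[7, 13, -32]

Step-to-step displacements: [-3, -1, +0], [+4, +3, -3], [+2, +2, -1], [+0, +3, -4], [-3, -1, +0], [+4, +3, -3], [+2, +2, -1], [+0, +3, -4] — a repeating cycle of length 4.
step 9: apply [-3, -1, +0] → [1, 8, -28]
step 10: apply [+4, +3, -3] → [5, 11, -31]
step 11: apply [+2, +2, -1] → [7, 13, -32]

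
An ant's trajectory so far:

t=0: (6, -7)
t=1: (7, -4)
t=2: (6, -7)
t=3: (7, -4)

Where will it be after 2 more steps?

Step-to-step displacements: (+1, +3), (-1, -3), (+1, +3); each is -1× the previous.
step 4: (7, -4) + (-1, -3) → (6, -7)
step 5: (6, -7) + (+1, +3) → (7, -4)

(7, -4)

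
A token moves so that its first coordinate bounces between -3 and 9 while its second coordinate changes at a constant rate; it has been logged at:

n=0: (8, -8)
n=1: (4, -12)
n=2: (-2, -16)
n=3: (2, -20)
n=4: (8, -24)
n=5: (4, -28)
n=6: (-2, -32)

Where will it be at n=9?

(4, -44)

The first coordinate travels 6 per step and bounces off the walls at -3 and 9.
  step 7: -2 → 2
  step 8: 2 → 8
  step 9: 8 → 4
The second coordinate changes by -4 each step: at step 9 it is -44.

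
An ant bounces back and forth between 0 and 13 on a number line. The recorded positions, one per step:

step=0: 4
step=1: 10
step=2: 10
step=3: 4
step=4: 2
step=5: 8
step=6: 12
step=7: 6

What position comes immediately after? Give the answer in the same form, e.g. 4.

The value travels 6 per step and bounces off the walls at 0 and 13.
  step 8: 6 → 0

0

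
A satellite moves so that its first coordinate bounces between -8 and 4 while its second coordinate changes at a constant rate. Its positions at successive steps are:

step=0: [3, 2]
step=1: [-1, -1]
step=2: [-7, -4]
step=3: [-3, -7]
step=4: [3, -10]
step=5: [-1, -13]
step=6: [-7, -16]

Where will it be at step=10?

The first coordinate reflects between -8 and 4, moving 6 per step.
  step 7: -7 → -3
  step 8: -3 → 3
  step 9: 3 → -1
  step 10: -1 → -7
The second coordinate changes by -3 each step: at step 10 it is -28.

[-7, -28]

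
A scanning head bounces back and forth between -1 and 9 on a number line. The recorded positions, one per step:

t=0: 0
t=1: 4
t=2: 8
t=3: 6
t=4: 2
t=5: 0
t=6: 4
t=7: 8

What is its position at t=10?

The value reflects between -1 and 9, moving 4 per step.
  step 8: 8 → 6
  step 9: 6 → 2
  step 10: 2 → 0

0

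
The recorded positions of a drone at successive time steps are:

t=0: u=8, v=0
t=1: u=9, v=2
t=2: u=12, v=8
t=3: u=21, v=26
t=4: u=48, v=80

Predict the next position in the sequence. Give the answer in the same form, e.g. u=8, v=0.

Consecutive displacements (+1, +2), (+3, +6), (+9, +18), (+27, +54) scale by a factor of 3 each step.
step 5: u=48, v=80 + (+81, +162) → u=129, v=242

u=129, v=242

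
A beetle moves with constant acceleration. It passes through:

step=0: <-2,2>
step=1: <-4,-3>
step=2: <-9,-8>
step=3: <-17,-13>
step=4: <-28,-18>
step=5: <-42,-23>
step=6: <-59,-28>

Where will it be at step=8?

Successive displacements: <-2,-5>, <-5,-5>, <-8,-5>, <-11,-5>, <-14,-5>, <-17,-5> — each changes by <-3,+0>.
step 7: <-59,-28> + <-20,-5> → <-79,-33>
step 8: <-79,-33> + <-23,-5> → <-102,-38>

<-102,-38>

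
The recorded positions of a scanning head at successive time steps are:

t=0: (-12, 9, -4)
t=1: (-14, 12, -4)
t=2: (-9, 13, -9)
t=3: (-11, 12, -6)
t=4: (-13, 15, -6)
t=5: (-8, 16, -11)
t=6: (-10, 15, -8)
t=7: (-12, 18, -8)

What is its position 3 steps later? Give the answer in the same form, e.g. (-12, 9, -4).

The moves between consecutive positions are (-2, +3, +0), (+5, +1, -5), (-2, -1, +3), (-2, +3, +0), (+5, +1, -5), (-2, -1, +3), (-2, +3, +0); they repeat the 3-cycle [(-2, +3, +0), (+5, +1, -5), (-2, -1, +3)].
step 8: apply (+5, +1, -5) → (-7, 19, -13)
step 9: apply (-2, -1, +3) → (-9, 18, -10)
step 10: apply (-2, +3, +0) → (-11, 21, -10)

(-11, 21, -10)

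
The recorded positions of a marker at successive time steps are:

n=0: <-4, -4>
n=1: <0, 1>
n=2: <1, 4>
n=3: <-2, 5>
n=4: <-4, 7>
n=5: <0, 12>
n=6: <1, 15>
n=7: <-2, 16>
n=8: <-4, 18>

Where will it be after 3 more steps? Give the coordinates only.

The moves between consecutive positions are <+4, +5>, <+1, +3>, <-3, +1>, <-2, +2>, <+4, +5>, <+1, +3>, <-3, +1>, <-2, +2>; they repeat the 4-cycle [<+4, +5>, <+1, +3>, <-3, +1>, <-2, +2>].
step 9: apply <+4, +5> → <0, 23>
step 10: apply <+1, +3> → <1, 26>
step 11: apply <-3, +1> → <-2, 27>

<-2, 27>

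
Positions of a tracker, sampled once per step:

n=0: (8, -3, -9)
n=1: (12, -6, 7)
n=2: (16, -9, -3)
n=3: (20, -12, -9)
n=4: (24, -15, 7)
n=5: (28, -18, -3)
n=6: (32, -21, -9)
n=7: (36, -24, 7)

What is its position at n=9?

(44, -30, -9)

First: linear, +4 per step → 44 at step 9.
Second: linear, -3 per step → -30 at step 9.
Third: cycles through -9, 7, -3 every 3 steps. Step 9 lands at position 0 of the cycle → -9.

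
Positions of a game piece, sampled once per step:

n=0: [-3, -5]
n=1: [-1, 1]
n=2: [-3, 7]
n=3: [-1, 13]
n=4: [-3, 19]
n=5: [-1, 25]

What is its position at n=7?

First: cycles through -3, -1 every 2 steps. Step 7 lands at position 1 of the cycle → -1.
Second: linear, +6 per step → 37 at step 7.

[-1, 37]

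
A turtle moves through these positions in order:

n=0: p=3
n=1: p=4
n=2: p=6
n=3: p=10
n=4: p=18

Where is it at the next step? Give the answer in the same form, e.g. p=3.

Consecutive displacements +1, +2, +4, +8 scale by a factor of 2 each step.
step 5: 18 + 16 → p=34

p=34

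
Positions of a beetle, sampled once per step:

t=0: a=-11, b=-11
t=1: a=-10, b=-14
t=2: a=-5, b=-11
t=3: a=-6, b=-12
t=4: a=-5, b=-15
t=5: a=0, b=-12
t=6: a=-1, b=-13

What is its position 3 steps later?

a=4, b=-14

Differencing gives (+1, -3), (+5, +3), (-1, -1), (+1, -3), (+5, +3), (-1, -1). This is the pattern (+1, -3), (+5, +3), (-1, -1) repeated.
step 7: apply (+1, -3) → a=0, b=-16
step 8: apply (+5, +3) → a=5, b=-13
step 9: apply (-1, -1) → a=4, b=-14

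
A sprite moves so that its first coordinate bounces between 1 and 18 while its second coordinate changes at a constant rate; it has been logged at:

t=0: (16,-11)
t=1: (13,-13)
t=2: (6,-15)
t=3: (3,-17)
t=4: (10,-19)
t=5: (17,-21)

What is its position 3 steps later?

(4,-27)

The first coordinate travels 7 per step and bounces off the walls at 1 and 18.
  step 6: 17 → 12
  step 7: 12 → 5
  step 8: 5 → 4
The second coordinate changes by -2 each step: at step 8 it is -27.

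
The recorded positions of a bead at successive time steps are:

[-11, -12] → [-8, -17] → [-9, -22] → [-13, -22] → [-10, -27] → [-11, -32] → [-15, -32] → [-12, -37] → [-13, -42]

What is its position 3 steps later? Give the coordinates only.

The moves between consecutive positions are [+3, -5], [-1, -5], [-4, +0], [+3, -5], [-1, -5], [-4, +0], [+3, -5], [-1, -5]; they repeat the 3-cycle [[+3, -5], [-1, -5], [-4, +0]].
step 9: apply [-4, +0] → [-17, -42]
step 10: apply [+3, -5] → [-14, -47]
step 11: apply [-1, -5] → [-15, -52]

[-15, -52]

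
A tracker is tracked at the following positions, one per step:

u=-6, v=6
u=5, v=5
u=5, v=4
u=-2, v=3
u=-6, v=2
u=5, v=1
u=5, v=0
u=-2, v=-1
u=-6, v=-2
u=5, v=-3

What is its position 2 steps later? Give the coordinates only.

U: cycles through -6, 5, 5, -2 every 4 steps. Step 11 lands at position 3 of the cycle → -2.
V: linear, -1 per step → -5 at step 11.

u=-2, v=-5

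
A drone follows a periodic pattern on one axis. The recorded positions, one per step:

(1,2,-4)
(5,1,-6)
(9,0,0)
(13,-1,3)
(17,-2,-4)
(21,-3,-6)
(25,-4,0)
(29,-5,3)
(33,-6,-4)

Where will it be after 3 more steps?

The first coordinate changes by +4 each step, so at step 11 it is 1 + 11·(4) = 45.
The second coordinate changes by -1 each step, so at step 11 it is 2 + 11·(-1) = -9.
The third coordinate repeats the cycle [-4, -6, 0, 3] with period 4; step 11 mod 4 = 3, giving 3.

(45,-9,3)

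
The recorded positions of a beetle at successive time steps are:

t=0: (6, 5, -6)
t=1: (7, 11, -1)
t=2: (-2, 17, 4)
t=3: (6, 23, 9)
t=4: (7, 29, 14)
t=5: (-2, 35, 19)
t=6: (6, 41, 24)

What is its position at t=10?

(7, 65, 44)

The first coordinate repeats the cycle [6, 7, -2] with period 3; step 10 mod 3 = 1, giving 7.
The second coordinate changes by +6 each step, so at step 10 it is 5 + 10·(6) = 65.
The third coordinate changes by +5 each step, so at step 10 it is -6 + 10·(5) = 44.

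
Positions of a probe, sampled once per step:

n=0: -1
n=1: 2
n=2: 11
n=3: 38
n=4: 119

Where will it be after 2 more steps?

1091

The jumps are +3, +9, +27, +81 — a geometric progression with ratio 3.
step 5: 119 + 243 → 362
step 6: 362 + 729 → 1091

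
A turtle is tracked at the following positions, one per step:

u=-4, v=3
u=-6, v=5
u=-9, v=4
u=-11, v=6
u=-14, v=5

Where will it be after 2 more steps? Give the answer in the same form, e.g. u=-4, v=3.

u=-19, v=6

Differencing gives (-2, +2), (-3, -1), (-2, +2), (-3, -1). This is the pattern (-2, +2), (-3, -1) repeated.
step 5: apply (-2, +2) → u=-16, v=7
step 6: apply (-3, -1) → u=-19, v=6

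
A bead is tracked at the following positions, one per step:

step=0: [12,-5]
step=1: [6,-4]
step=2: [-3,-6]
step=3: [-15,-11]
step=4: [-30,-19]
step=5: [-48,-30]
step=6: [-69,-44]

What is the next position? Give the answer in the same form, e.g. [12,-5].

[-93,-61]

Successive displacements: [-6,+1], [-9,-2], [-12,-5], [-15,-8], [-18,-11], [-21,-14] — each changes by [-3,-3].
step 7: [-69,-44] + [-24,-17] → [-93,-61]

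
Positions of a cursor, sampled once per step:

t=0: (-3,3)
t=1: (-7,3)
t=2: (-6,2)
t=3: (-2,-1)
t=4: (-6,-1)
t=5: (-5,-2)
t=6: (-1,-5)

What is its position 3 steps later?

(0,-9)

Step-to-step displacements: (-4,+0), (+1,-1), (+4,-3), (-4,+0), (+1,-1), (+4,-3) — a repeating cycle of length 3.
step 7: apply (-4,+0) → (-5,-5)
step 8: apply (+1,-1) → (-4,-6)
step 9: apply (+4,-3) → (0,-9)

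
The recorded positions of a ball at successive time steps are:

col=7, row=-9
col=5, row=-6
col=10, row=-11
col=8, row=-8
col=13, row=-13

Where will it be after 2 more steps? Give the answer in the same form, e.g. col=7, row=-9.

Differencing gives (-2,+3), (+5,-5), (-2,+3), (+5,-5). This is the pattern (-2,+3), (+5,-5) repeated.
step 5: apply (-2,+3) → col=11, row=-10
step 6: apply (+5,-5) → col=16, row=-15

col=16, row=-15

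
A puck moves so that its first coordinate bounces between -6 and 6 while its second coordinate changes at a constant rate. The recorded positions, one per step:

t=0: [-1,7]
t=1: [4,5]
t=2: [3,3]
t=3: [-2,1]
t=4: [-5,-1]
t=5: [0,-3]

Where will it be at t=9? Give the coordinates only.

The first coordinate travels 5 per step and bounces off the walls at -6 and 6.
  step 6: 0 → 5
  step 7: 5 → 2
  step 8: 2 → -3
  step 9: -3 → -4
The second coordinate changes by -2 each step: at step 9 it is -11.

[-4,-11]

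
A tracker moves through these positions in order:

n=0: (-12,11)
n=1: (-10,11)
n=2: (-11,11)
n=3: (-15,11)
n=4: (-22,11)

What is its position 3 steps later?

First differences are (+2,+0), (-1,+0), (-4,+0), (-7,+0); their common second difference is (-3,+0) (constant acceleration).
step 5: (-22,11) + (-10,+0) → (-32,11)
step 6: (-32,11) + (-13,+0) → (-45,11)
step 7: (-45,11) + (-16,+0) → (-61,11)

(-61,11)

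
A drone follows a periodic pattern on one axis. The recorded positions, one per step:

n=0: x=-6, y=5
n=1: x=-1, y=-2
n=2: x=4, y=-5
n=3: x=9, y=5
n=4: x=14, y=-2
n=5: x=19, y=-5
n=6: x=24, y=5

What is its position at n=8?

x=34, y=-5

The x coordinate changes by +5 each step, so at step 8 it is -6 + 8·(5) = 34.
The y coordinate repeats the cycle [5, -2, -5] with period 3; step 8 mod 3 = 2, giving -5.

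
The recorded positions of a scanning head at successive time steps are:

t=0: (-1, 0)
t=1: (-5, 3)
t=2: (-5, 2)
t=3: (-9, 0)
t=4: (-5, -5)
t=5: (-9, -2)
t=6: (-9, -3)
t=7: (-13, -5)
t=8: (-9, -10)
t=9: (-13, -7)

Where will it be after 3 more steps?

(-13, -15)

The moves between consecutive positions are (-4, +3), (+0, -1), (-4, -2), (+4, -5), (-4, +3), (+0, -1), (-4, -2), (+4, -5), (-4, +3); they repeat the 4-cycle [(-4, +3), (+0, -1), (-4, -2), (+4, -5)].
step 10: apply (+0, -1) → (-13, -8)
step 11: apply (-4, -2) → (-17, -10)
step 12: apply (+4, -5) → (-13, -15)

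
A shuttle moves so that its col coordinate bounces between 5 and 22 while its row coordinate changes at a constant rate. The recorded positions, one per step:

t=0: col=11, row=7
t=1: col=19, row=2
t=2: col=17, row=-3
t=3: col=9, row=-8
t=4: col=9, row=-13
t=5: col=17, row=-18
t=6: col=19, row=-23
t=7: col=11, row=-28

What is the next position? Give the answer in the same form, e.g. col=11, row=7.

The col coordinate reflects between 5 and 22, moving 8 per step.
  step 8: 11 → 7
The row coordinate changes by -5 each step: at step 8 it is -33.

col=7, row=-33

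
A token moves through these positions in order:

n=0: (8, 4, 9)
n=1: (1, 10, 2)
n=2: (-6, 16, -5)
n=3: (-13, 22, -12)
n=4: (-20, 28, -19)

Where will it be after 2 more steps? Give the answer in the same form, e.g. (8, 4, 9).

Each step adds (-7, +6, -7) to the position.
step 5: (-20, 28, -19) + (-7, +6, -7) → (-27, 34, -26)
step 6: (-27, 34, -26) + (-7, +6, -7) → (-34, 40, -33)

(-34, 40, -33)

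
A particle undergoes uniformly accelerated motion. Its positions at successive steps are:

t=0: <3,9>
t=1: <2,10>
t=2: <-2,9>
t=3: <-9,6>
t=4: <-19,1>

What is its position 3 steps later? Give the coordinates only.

First differences are <-1,+1>, <-4,-1>, <-7,-3>, <-10,-5>; their common second difference is <-3,-2> (constant acceleration).
step 5: <-19,1> + <-13,-7> → <-32,-6>
step 6: <-32,-6> + <-16,-9> → <-48,-15>
step 7: <-48,-15> + <-19,-11> → <-67,-26>

<-67,-26>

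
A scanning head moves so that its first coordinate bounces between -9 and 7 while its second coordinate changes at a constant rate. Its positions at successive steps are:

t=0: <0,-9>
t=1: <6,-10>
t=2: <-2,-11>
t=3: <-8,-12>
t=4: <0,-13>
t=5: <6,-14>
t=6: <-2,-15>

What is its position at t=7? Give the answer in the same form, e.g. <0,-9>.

<-8,-16>

The first coordinate reflects between -9 and 7, moving 8 per step.
  step 7: -2 → -8
The second coordinate changes by -1 each step: at step 7 it is -16.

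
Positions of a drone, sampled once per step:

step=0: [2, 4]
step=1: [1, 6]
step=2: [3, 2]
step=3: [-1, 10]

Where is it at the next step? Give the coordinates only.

Step-to-step displacements: [-1, +2], [+2, -4], [-4, +8]; each is -2× the previous.
step 4: [-1, 10] + [+8, -16] → [7, -6]

[7, -6]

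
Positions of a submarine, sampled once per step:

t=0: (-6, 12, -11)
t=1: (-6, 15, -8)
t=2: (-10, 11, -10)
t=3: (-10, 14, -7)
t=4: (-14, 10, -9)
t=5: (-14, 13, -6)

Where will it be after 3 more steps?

(-22, 8, -7)

Differencing gives (+0, +3, +3), (-4, -4, -2), (+0, +3, +3), (-4, -4, -2), (+0, +3, +3). This is the pattern (+0, +3, +3), (-4, -4, -2) repeated.
step 6: apply (-4, -4, -2) → (-18, 9, -8)
step 7: apply (+0, +3, +3) → (-18, 12, -5)
step 8: apply (-4, -4, -2) → (-22, 8, -7)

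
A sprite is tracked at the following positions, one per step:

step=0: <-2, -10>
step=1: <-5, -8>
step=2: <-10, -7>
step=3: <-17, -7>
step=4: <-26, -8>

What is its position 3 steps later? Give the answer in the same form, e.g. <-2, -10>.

<-65, -17>

Taking differences between consecutive positions: <-3, +2>, <-5, +1>, <-7, +0>, <-9, -1>. These grow by <-2, -1> each step.
step 5: <-26, -8> + <-11, -2> → <-37, -10>
step 6: <-37, -10> + <-13, -3> → <-50, -13>
step 7: <-50, -13> + <-15, -4> → <-65, -17>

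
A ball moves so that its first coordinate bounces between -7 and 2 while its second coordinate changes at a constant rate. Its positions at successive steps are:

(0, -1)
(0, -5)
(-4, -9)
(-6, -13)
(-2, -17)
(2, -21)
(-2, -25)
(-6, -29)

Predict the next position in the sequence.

The first coordinate reflects between -7 and 2, moving 4 per step.
  step 8: -6 → -4
The second coordinate changes by -4 each step: at step 8 it is -33.

(-4, -33)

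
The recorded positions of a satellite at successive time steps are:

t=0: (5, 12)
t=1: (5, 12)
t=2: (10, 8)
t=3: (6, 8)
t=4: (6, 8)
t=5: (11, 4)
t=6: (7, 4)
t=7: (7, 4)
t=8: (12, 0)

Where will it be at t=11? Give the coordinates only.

(13, -4)

The moves between consecutive positions are (+0, +0), (+5, -4), (-4, +0), (+0, +0), (+5, -4), (-4, +0), (+0, +0), (+5, -4); they repeat the 3-cycle [(+0, +0), (+5, -4), (-4, +0)].
step 9: apply (-4, +0) → (8, 0)
step 10: apply (+0, +0) → (8, 0)
step 11: apply (+5, -4) → (13, -4)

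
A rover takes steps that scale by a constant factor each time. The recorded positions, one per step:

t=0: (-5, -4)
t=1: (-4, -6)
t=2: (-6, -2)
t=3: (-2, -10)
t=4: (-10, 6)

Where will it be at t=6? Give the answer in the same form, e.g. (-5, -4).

(-26, 38)

Step-to-step displacements: (+1, -2), (-2, +4), (+4, -8), (-8, +16); each is -2× the previous.
step 5: (-10, 6) + (+16, -32) → (6, -26)
step 6: (6, -26) + (-32, +64) → (-26, 38)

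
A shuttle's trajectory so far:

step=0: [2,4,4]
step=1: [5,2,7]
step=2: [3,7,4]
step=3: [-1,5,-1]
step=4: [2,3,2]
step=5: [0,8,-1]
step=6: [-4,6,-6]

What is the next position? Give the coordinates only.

Differencing gives [+3,-2,+3], [-2,+5,-3], [-4,-2,-5], [+3,-2,+3], [-2,+5,-3], [-4,-2,-5]. This is the pattern [+3,-2,+3], [-2,+5,-3], [-4,-2,-5] repeated.
step 7: apply [+3,-2,+3] → [-1,4,-3]

[-1,4,-3]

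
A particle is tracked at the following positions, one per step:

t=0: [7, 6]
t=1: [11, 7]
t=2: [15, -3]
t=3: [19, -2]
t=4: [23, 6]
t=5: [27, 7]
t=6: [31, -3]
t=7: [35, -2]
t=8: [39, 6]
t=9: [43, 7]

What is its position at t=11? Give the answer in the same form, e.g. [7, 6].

First: linear, +4 per step → 51 at step 11.
Second: cycles through 6, 7, -3, -2 every 4 steps. Step 11 lands at position 3 of the cycle → -2.

[51, -2]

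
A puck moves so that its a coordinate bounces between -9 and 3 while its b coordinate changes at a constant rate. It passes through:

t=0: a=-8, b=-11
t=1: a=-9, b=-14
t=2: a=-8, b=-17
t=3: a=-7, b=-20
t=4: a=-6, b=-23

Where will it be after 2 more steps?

a=-4, b=-29

The a coordinate reflects between -9 and 3, moving 1 per step.
  step 5: -6 → -5
  step 6: -5 → -4
The b coordinate changes by -3 each step: at step 6 it is -29.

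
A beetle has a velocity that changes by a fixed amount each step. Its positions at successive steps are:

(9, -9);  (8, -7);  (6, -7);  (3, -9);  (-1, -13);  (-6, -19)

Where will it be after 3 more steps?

First differences are (-1, +2), (-2, +0), (-3, -2), (-4, -4), (-5, -6); their common second difference is (-1, -2) (constant acceleration).
step 6: (-6, -19) + (-6, -8) → (-12, -27)
step 7: (-12, -27) + (-7, -10) → (-19, -37)
step 8: (-19, -37) + (-8, -12) → (-27, -49)

(-27, -49)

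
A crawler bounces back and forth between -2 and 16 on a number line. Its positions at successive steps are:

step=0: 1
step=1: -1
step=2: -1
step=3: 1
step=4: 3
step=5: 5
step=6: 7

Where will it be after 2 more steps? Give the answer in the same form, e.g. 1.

11

The value travels 2 per step and bounces off the walls at -2 and 16.
  step 7: 7 → 9
  step 8: 9 → 11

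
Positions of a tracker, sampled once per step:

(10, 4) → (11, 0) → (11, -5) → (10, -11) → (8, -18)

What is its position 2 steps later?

Successive displacements: (+1, -4), (+0, -5), (-1, -6), (-2, -7) — each changes by (-1, -1).
step 5: (8, -18) + (-3, -8) → (5, -26)
step 6: (5, -26) + (-4, -9) → (1, -35)

(1, -35)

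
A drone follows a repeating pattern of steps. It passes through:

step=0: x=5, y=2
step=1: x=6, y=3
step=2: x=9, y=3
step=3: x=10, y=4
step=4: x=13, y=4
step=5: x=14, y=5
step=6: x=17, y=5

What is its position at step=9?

Differencing gives (+1,+1), (+3,+0), (+1,+1), (+3,+0), (+1,+1), (+3,+0). This is the pattern (+1,+1), (+3,+0) repeated.
step 7: apply (+1,+1) → x=18, y=6
step 8: apply (+3,+0) → x=21, y=6
step 9: apply (+1,+1) → x=22, y=7

x=22, y=7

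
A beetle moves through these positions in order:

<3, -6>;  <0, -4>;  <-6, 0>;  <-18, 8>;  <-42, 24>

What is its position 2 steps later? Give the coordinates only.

Step-to-step displacements: <-3, +2>, <-6, +4>, <-12, +8>, <-24, +16>; each is 2× the previous.
step 5: <-42, 24> + <-48, +32> → <-90, 56>
step 6: <-90, 56> + <-96, +64> → <-186, 120>

<-186, 120>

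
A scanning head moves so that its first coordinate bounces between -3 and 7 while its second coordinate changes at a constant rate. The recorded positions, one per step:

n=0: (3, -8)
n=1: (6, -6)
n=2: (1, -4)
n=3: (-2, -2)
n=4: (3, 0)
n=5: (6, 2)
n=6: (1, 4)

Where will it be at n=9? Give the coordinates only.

The first coordinate reflects between -3 and 7, moving 5 per step.
  step 7: 1 → -2
  step 8: -2 → 3
  step 9: 3 → 6
The second coordinate changes by +2 each step: at step 9 it is 10.

(6, 10)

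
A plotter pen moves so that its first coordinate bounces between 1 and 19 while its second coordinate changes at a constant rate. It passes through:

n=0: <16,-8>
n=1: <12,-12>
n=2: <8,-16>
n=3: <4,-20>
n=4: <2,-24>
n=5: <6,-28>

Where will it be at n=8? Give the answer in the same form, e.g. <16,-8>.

<18,-40>

The first coordinate reflects between 1 and 19, moving 4 per step.
  step 6: 6 → 10
  step 7: 10 → 14
  step 8: 14 → 18
The second coordinate changes by -4 each step: at step 8 it is -40.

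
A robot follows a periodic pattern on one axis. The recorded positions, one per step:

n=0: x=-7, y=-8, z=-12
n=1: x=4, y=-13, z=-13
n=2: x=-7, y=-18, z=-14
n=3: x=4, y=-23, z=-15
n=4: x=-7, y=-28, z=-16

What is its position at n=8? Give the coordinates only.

x=-7, y=-48, z=-20

The x coordinate repeats the cycle [-7, 4] with period 2; step 8 mod 2 = 0, giving -7.
The y coordinate changes by -5 each step, so at step 8 it is -8 + 8·(-5) = -48.
The z coordinate changes by -1 each step, so at step 8 it is -12 + 8·(-1) = -20.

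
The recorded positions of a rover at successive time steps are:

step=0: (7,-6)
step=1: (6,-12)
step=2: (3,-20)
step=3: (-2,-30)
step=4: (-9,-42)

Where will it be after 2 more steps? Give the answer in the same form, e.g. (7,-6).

(-29,-72)

First differences are (-1,-6), (-3,-8), (-5,-10), (-7,-12); their common second difference is (-2,-2) (constant acceleration).
step 5: (-9,-42) + (-9,-14) → (-18,-56)
step 6: (-18,-56) + (-11,-16) → (-29,-72)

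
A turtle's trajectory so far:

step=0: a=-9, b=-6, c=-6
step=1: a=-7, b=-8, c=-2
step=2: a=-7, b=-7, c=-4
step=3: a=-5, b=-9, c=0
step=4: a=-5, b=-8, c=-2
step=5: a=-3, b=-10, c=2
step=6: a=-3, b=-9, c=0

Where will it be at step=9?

Differencing gives (+2, -2, +4), (+0, +1, -2), (+2, -2, +4), (+0, +1, -2), (+2, -2, +4), (+0, +1, -2). This is the pattern (+2, -2, +4), (+0, +1, -2) repeated.
step 7: apply (+2, -2, +4) → a=-1, b=-11, c=4
step 8: apply (+0, +1, -2) → a=-1, b=-10, c=2
step 9: apply (+2, -2, +4) → a=1, b=-12, c=6

a=1, b=-12, c=6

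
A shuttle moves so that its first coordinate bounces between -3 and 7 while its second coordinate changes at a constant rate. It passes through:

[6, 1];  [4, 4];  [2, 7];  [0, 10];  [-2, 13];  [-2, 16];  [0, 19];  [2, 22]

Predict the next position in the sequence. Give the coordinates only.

The first coordinate travels 2 per step and bounces off the walls at -3 and 7.
  step 8: 2 → 4
The second coordinate changes by +3 each step: at step 8 it is 25.

[4, 25]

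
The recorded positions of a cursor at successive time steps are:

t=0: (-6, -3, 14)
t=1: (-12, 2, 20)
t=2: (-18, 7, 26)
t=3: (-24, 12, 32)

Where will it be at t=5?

(-36, 22, 44)

Each step adds (-6, +5, +6) to the position.
step 4: (-24, 12, 32) + (-6, +5, +6) → (-30, 17, 38)
step 5: (-30, 17, 38) + (-6, +5, +6) → (-36, 22, 44)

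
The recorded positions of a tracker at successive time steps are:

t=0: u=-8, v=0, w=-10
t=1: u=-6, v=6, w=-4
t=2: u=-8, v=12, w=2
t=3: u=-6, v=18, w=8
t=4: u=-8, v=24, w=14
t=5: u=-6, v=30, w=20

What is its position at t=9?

u=-6, v=54, w=44

U: cycles through -8, -6 every 2 steps. Step 9 lands at position 1 of the cycle → -6.
V: linear, +6 per step → 54 at step 9.
W: linear, +6 per step → 44 at step 9.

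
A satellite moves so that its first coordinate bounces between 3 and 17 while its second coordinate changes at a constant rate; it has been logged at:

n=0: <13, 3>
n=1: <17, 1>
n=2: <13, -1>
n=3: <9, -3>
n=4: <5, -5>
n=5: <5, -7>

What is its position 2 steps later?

The first coordinate travels 4 per step and bounces off the walls at 3 and 17.
  step 6: 5 → 9
  step 7: 9 → 13
The second coordinate changes by -2 each step: at step 7 it is -11.

<13, -11>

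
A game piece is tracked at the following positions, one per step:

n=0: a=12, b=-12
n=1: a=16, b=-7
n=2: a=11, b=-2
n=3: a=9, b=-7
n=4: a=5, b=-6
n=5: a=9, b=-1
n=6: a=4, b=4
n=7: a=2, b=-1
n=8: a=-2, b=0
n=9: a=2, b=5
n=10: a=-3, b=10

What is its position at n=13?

Step-to-step displacements: (+4, +5), (-5, +5), (-2, -5), (-4, +1), (+4, +5), (-5, +5), (-2, -5), (-4, +1), (+4, +5), (-5, +5) — a repeating cycle of length 4.
step 11: apply (-2, -5) → a=-5, b=5
step 12: apply (-4, +1) → a=-9, b=6
step 13: apply (+4, +5) → a=-5, b=11

a=-5, b=11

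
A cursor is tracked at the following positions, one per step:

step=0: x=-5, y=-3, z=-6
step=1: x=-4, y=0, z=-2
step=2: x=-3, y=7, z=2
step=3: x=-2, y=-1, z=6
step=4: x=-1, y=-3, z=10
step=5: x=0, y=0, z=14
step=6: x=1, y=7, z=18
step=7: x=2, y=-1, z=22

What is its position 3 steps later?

x=5, y=7, z=34

X: linear, +1 per step → 5 at step 10.
Y: cycles through -3, 0, 7, -1 every 4 steps. Step 10 lands at position 2 of the cycle → 7.
Z: linear, +4 per step → 34 at step 10.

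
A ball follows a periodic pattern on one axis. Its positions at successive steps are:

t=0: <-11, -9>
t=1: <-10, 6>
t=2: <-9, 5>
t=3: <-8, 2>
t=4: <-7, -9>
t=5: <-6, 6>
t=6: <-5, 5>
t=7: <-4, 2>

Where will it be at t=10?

<-1, 5>

The first coordinate changes by +1 each step, so at step 10 it is -11 + 10·(1) = -1.
The second coordinate repeats the cycle [-9, 6, 5, 2] with period 4; step 10 mod 4 = 2, giving 5.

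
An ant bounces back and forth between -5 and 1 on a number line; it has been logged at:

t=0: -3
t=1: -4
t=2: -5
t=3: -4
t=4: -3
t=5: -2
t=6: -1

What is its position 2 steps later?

The value travels 1 per step and bounces off the walls at -5 and 1.
  step 7: -1 → 0
  step 8: 0 → 1

1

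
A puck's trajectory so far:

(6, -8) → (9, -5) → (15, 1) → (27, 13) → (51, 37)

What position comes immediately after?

(99, 85)

Consecutive displacements (+3, +3), (+6, +6), (+12, +12), (+24, +24) scale by a factor of 2 each step.
step 5: (51, 37) + (+48, +48) → (99, 85)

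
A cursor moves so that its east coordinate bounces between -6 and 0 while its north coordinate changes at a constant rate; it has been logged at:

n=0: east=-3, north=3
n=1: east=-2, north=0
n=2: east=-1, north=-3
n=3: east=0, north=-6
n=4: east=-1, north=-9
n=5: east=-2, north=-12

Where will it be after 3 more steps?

east=-5, north=-21

The east coordinate travels 1 per step and bounces off the walls at -6 and 0.
  step 6: -2 → -3
  step 7: -3 → -4
  step 8: -4 → -5
The north coordinate changes by -3 each step: at step 8 it is -21.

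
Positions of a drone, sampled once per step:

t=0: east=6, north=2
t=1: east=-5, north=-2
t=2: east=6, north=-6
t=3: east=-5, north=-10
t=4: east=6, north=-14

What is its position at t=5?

East: cycles through 6, -5 every 2 steps. Step 5 lands at position 1 of the cycle → -5.
North: linear, -4 per step → -18 at step 5.

east=-5, north=-18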